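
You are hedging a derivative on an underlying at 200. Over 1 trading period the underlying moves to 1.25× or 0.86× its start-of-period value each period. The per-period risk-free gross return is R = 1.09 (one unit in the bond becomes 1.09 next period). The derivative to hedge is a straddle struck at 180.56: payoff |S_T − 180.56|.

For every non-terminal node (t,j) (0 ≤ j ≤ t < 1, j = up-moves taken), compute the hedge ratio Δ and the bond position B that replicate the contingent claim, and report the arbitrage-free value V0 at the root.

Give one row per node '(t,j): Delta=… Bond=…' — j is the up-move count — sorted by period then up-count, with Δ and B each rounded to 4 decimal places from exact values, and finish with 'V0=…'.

Risk-neutral probability p* = (R−d)/(u−d) = (1.09−0.86)/(1.25−0.86) = 0.5897.
Payoff layer (t=1): V(1,0)=8.5600, V(1,1)=69.4400
(0,0): S=200.0000. Δ = (V_up−V_dn)/(S_up−S_dn) = (69.4400−8.5600)/(250.0000−172.0000) = 0.7805. V = [p*·69.4400 + (1−p*)·8.5600]/1.09 = 40.7923. B = V − Δ·S = -115.3103.
Self-financing check: at every node Δ·S+B equals the discounted successor values.

(0,0): Delta=0.7805 Bond=-115.3103
V0=40.7923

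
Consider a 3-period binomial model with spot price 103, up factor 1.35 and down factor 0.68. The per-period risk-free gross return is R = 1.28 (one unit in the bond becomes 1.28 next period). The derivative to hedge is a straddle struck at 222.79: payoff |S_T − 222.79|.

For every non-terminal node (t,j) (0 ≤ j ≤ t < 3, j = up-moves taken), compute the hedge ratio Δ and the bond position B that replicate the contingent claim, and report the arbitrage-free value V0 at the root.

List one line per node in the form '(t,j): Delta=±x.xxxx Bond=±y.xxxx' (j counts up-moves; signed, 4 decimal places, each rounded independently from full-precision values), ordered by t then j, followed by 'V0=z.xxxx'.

(0,0): Delta=-0.5655 Bond=82.4599
(1,0): Delta=-1.0000 Bond=135.9802
(1,1): Delta=-0.5400 Bond=101.9983
(2,0): Delta=-1.0000 Bond=174.0547
(2,1): Delta=-1.0000 Bond=174.0547
(2,2): Delta=-0.5129 Bond=125.4832
V0=24.2122

Since d<R<u, set p* = (R−d)/(u−d) = 0.8955; price each node as the discounted p*-expectation of its children.
Terminal payoffs: V(3,0)=190.4035, V(3,1)=158.4933, V(3,2)=95.1421, V(3,3)=30.6286
Node (2,0) S=47.6272: V=(p*·158.4933+(1−p*)·190.4035)/1.28=126.4275; Δ=(158.4933−190.4035)/(64.2967−32.3865)=-1.0000; B=V−Δ·S=174.0547
Node (2,1) S=94.5540: V=(p*·95.1421+(1−p*)·158.4933)/1.28=79.5007; Δ=(95.1421−158.4933)/(127.6479−64.2967)=-1.0000; B=V−Δ·S=174.0547
Node (2,2) S=187.7175: V=(p*·30.6286+(1−p*)·95.1421)/1.28=29.1944; Δ=(30.6286−95.1421)/(253.4186−127.6479)=-0.5129; B=V−Δ·S=125.4832
Node (1,0) S=70.0400: V=(p*·79.5007+(1−p*)·126.4275)/1.28=65.9402; Δ=(79.5007−126.4275)/(94.5540−47.6272)=-1.0000; B=V−Δ·S=135.9802
Node (1,1) S=139.0500: V=(p*·29.1944+(1−p*)·79.5007)/1.28=26.9143; Δ=(29.1944−79.5007)/(187.7175−94.5540)=-0.5400; B=V−Δ·S=101.9983
Node (0,0) S=103.0000: V=(p*·26.9143+(1−p*)·65.9402)/1.28=24.2122; Δ=(26.9143−65.9402)/(139.0500−70.0400)=-0.5655; B=V−Δ·S=82.4599
The time-0 hedge costs 24.2122, which is the no-arbitrage price.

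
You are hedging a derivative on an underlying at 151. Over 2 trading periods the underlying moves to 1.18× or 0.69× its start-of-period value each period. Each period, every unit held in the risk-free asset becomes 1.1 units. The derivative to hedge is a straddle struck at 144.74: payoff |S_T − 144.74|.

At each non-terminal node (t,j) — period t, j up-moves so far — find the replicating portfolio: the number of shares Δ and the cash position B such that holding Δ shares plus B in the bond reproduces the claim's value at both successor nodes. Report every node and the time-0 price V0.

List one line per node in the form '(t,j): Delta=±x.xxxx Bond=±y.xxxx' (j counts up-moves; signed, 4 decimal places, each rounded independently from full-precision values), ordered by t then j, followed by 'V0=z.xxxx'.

(0,0): Delta=0.3470 Bond=-7.9679
(1,0): Delta=-1.0000 Bond=131.5818
(1,1): Delta=0.5007 Bond=-36.1494
V0=44.4328

No-arbitrage ⇒ martingale measure with p* = (R−d)/(u−d) = 0.8367.
Terminal payoffs: V(2,0)=72.8489, V(2,1)=21.7958, V(2,2)=65.5124
Node (1,0) S=104.1900: V=(p*·21.7958+(1−p*)·72.8489)/1.1=27.3918; Δ=(21.7958−72.8489)/(122.9442−71.8911)=-1.0000; B=V−Δ·S=131.5818
Node (1,1) S=178.1800: V=(p*·65.5124+(1−p*)·21.7958)/1.1=53.0682; Δ=(65.5124−21.7958)/(210.2524−122.9442)=0.5007; B=V−Δ·S=-36.1494
Node (0,0) S=151.0000: V=(p*·53.0682+(1−p*)·27.3918)/1.1=44.4328; Δ=(53.0682−27.3918)/(178.1800−104.1900)=0.3470; B=V−Δ·S=-7.9679
Each (Δ,B) replicates both successor values, so the strategy is self-financing and V0 is arbitrage-free.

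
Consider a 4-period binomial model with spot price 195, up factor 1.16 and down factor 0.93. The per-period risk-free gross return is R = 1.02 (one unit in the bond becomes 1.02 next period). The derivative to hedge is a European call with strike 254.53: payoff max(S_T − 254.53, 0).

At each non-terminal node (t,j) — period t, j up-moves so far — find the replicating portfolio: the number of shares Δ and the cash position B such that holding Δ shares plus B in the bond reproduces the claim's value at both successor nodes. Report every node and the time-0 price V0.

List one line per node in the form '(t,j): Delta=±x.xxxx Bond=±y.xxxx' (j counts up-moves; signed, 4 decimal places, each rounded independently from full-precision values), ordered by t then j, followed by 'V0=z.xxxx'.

(0,0): Delta=0.2558 Bond=-43.8973
(1,0): Delta=0.1007 Bond=-16.6500
(1,1): Delta=0.4492 Bond=-88.5256
(2,0): Delta=0.0000 Bond=0.0000
(2,1): Delta=0.2263 Bond=-43.4011
(2,2): Delta=0.7272 Bond=-163.2439
(3,0): Delta=0.0000 Bond=0.0000
(3,1): Delta=0.0000 Bond=0.0000
(3,2): Delta=0.5085 Bond=-113.1321
(3,3): Delta=1.0000 Bond=-249.5392
V0=5.9807

Risk-neutral probability p* = (R−d)/(u−d) = (1.02−0.93)/(1.16−0.93) = 0.3913.
At expiry t=4: V(4,0)=0.0000, V(4,1)=0.0000, V(4,2)=0.0000, V(4,3)=28.5385, V(4,4)=98.5447
(3,0): S=156.8496. Δ = (V_up−V_dn)/(S_up−S_dn) = (0.0000−0.0000)/(181.9456−145.8701) = 0.0000. V = [p*·0.0000 + (1−p*)·0.0000]/1.02 = 0.0000. B = V − Δ·S = 0.0000.
(3,1): S=195.6404. Δ = (V_up−V_dn)/(S_up−S_dn) = (0.0000−0.0000)/(226.9428−181.9456) = 0.0000. V = [p*·0.0000 + (1−p*)·0.0000]/1.02 = 0.0000. B = V − Δ·S = 0.0000.
(3,2): S=244.0246. Δ = (V_up−V_dn)/(S_up−S_dn) = (28.5385−0.0000)/(283.0685−226.9428) = 0.5085. V = [p*·28.5385 + (1−p*)·0.0000]/1.02 = 10.9483. B = V − Δ·S = -113.1321.
(3,3): S=304.3747. Δ = (V_up−V_dn)/(S_up−S_dn) = (98.5447−28.5385)/(353.0747−283.0685) = 1.0000. V = [p*·98.5447 + (1−p*)·28.5385]/1.02 = 54.8355. B = V − Δ·S = -249.5392.
(2,0): S=168.6555. Δ = (V_up−V_dn)/(S_up−S_dn) = (0.0000−0.0000)/(195.6404−156.8496) = 0.0000. V = [p*·0.0000 + (1−p*)·0.0000]/1.02 = 0.0000. B = V − Δ·S = 0.0000.
(2,1): S=210.3660. Δ = (V_up−V_dn)/(S_up−S_dn) = (10.9483−0.0000)/(244.0246−195.6404) = 0.2263. V = [p*·10.9483 + (1−p*)·0.0000]/1.02 = 4.2001. B = V − Δ·S = -43.4011.
(2,2): S=262.3920. Δ = (V_up−V_dn)/(S_up−S_dn) = (54.8355−10.9483)/(304.3747−244.0246) = 0.7272. V = [p*·54.8355 + (1−p*)·10.9483]/1.02 = 27.5701. B = V − Δ·S = -163.2439.
(1,0): S=181.3500. Δ = (V_up−V_dn)/(S_up−S_dn) = (4.2001−0.0000)/(210.3660−168.6555) = 0.1007. V = [p*·4.2001 + (1−p*)·0.0000]/1.02 = 1.6113. B = V − Δ·S = -16.6500.
(1,1): S=226.2000. Δ = (V_up−V_dn)/(S_up−S_dn) = (27.5701−4.2001)/(262.3920−210.3660) = 0.4492. V = [p*·27.5701 + (1−p*)·4.2001]/1.02 = 13.0832. B = V − Δ·S = -88.5256.
(0,0): S=195.0000. Δ = (V_up−V_dn)/(S_up−S_dn) = (13.0832−1.6113)/(226.2000−181.3500) = 0.2558. V = [p*·13.0832 + (1−p*)·1.6113]/1.02 = 5.9807. B = V − Δ·S = -43.8973.
Each (Δ,B) replicates both successor values, so the strategy is self-financing and V0 is arbitrage-free.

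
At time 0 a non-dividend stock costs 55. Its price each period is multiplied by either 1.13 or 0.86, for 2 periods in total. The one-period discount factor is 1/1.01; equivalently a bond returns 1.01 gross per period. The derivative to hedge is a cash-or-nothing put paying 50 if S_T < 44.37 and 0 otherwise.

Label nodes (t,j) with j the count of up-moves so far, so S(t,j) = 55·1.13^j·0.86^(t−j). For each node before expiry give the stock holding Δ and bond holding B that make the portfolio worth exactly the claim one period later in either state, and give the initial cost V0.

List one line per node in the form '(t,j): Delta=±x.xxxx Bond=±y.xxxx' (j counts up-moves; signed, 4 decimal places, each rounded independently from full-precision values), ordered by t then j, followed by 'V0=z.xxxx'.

Risk-neutral probability p* = (R−d)/(u−d) = (1.01−0.86)/(1.13−0.86) = 0.5556.
Terminal payoffs: V(2,0)=50.0000, V(2,1)=0.0000, V(2,2)=0.0000
Node (1,0) S=47.3000: V=(p*·0.0000+(1−p*)·50.0000)/1.01=22.0022; Δ=(0.0000−50.0000)/(53.4490−40.6780)=-3.9151; B=V−Δ·S=207.1874
Node (1,1) S=62.1500: V=(p*·0.0000+(1−p*)·0.0000)/1.01=0.0000; Δ=(0.0000−0.0000)/(70.2295−53.4490)=0.0000; B=V−Δ·S=0.0000
Node (0,0) S=55.0000: V=(p*·0.0000+(1−p*)·22.0022)/1.01=9.6819; Δ=(0.0000−22.0022)/(62.1500−47.3000)=-1.4816; B=V−Δ·S=91.1716
Self-financing check: at every node Δ·S+B equals the discounted successor values.

(0,0): Delta=-1.4816 Bond=91.1716
(1,0): Delta=-3.9151 Bond=207.1874
(1,1): Delta=0.0000 Bond=0.0000
V0=9.6819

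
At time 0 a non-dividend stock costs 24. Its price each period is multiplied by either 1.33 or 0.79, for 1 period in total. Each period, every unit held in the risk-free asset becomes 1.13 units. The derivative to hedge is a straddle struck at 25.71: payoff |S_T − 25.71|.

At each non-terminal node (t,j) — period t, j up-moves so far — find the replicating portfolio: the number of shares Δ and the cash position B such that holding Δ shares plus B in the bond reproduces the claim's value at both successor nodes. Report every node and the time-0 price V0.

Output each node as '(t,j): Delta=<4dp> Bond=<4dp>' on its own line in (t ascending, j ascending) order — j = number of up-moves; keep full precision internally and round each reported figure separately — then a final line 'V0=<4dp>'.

Risk-neutral probability p* = (R−d)/(u−d) = (1.13−0.79)/(1.33−0.79) = 0.6296.
At expiry t=1: V(1,0)=6.7500, V(1,1)=6.2100
  t=0,j=0: stock 24.0000 → up 31.9200 (V=6.2100), down 18.9600 (V=6.7500). Price 5.6726; hedge Δ=-0.0417, bond B=6.6726.
Check: Δ(0,0)·S0 + B(0,0) = 5.6726 = V0.

(0,0): Delta=-0.0417 Bond=6.6726
V0=5.6726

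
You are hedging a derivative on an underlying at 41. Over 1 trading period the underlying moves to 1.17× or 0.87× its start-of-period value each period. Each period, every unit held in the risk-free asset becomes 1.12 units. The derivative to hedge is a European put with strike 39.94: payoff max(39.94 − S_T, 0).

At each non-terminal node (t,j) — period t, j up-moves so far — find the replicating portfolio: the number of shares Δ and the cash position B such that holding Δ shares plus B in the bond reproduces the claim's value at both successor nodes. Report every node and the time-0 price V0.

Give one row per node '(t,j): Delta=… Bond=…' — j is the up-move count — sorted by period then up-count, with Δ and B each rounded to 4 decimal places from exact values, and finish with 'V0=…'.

The replicating-portfolio and risk-neutral prices coincide; use p* = (1.12−0.87)/(1.17−0.87) = 0.8333 for the latter.
Payoff layer (t=1): V(1,0)=4.2700, V(1,1)=0.0000
Node (0,0) S=41.0000: V=(p*·0.0000+(1−p*)·4.2700)/1.12=0.6354; Δ=(0.0000−4.2700)/(47.9700−35.6700)=-0.3472; B=V−Δ·S=14.8687
Root portfolio cost Δ·41+B reproduces V0=0.6354.

(0,0): Delta=-0.3472 Bond=14.8687
V0=0.6354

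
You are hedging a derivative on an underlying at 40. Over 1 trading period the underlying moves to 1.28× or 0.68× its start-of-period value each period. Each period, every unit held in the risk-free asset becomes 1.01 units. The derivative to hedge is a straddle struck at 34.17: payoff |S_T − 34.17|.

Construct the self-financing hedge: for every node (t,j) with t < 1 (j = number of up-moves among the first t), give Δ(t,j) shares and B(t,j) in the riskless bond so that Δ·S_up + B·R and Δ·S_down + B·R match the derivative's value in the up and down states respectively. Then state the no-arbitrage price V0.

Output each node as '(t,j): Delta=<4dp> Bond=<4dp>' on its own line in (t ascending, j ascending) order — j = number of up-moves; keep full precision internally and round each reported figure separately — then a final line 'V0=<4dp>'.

(0,0): Delta=0.4192 Bond=-4.3875
V0=12.3792

No-arbitrage ⇒ martingale measure with p* = (R−d)/(u−d) = 0.5500.
Payoff layer (t=1): V(1,0)=6.9700, V(1,1)=17.0300
(0,0): S=40.0000. Δ = (V_up−V_dn)/(S_up−S_dn) = (17.0300−6.9700)/(51.2000−27.2000) = 0.4192. V = [p*·17.0300 + (1−p*)·6.9700]/1.01 = 12.3792. B = V − Δ·S = -4.3875.
Check: Δ(0,0)·S0 + B(0,0) = 12.3792 = V0.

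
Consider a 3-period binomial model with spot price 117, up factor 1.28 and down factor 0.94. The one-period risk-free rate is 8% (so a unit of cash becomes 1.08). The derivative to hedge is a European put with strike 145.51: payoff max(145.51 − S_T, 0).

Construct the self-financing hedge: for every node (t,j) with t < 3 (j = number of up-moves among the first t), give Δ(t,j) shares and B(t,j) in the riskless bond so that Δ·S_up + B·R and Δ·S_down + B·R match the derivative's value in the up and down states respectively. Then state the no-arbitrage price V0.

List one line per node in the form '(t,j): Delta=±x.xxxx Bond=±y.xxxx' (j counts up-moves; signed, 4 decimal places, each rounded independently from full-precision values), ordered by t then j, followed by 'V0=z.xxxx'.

(0,0): Delta=-0.3998 Bond=59.0532
(1,0): Delta=-0.6464 Bond=90.9024
(1,1): Delta=-0.1410 Bond=25.0275
(2,0): Delta=-1.0000 Bond=134.7315
(2,1): Delta=-0.2754 Bond=45.9505
(2,2): Delta=0.0000 Bond=0.0000
V0=12.2822

No-arbitrage ⇒ martingale measure with p* = (R−d)/(u−d) = 0.4118.
Terminal payoffs: V(3,0)=48.3317, V(3,1)=13.1821, V(3,2)=0.0000, V(3,3)=0.0000
(2,0): S=103.3812. Δ = (V_up−V_dn)/(S_up−S_dn) = (13.1821−48.3317)/(132.3279−97.1783) = -1.0000. V = [p*·13.1821 + (1−p*)·48.3317]/1.08 = 31.3503. B = V − Δ·S = 134.7315.
(2,1): S=140.7744. Δ = (V_up−V_dn)/(S_up−S_dn) = (0.0000−13.1821)/(180.1912−132.3279) = -0.2754. V = [p*·0.0000 + (1−p*)·13.1821]/1.08 = 7.1798. B = V − Δ·S = 45.9505.
(2,2): S=191.6928. Δ = (V_up−V_dn)/(S_up−S_dn) = (0.0000−0.0000)/(245.3668−180.1912) = 0.0000. V = [p*·0.0000 + (1−p*)·0.0000]/1.08 = 0.0000. B = V − Δ·S = 0.0000.
(1,0): S=109.9800. Δ = (V_up−V_dn)/(S_up−S_dn) = (7.1798−31.3503)/(140.7744−103.3812) = -0.6464. V = [p*·7.1798 + (1−p*)·31.3503]/1.08 = 19.8127. B = V − Δ·S = 90.9024.
(1,1): S=149.7600. Δ = (V_up−V_dn)/(S_up−S_dn) = (0.0000−7.1798)/(191.6928−140.7744) = -0.1410. V = [p*·0.0000 + (1−p*)·7.1798]/1.08 = 3.9106. B = V − Δ·S = 25.0275.
(0,0): S=117.0000. Δ = (V_up−V_dn)/(S_up−S_dn) = (3.9106−19.8127)/(149.7600−109.9800) = -0.3998. V = [p*·3.9106 + (1−p*)·19.8127]/1.08 = 12.2822. B = V − Δ·S = 59.0532.
Check: Δ(0,0)·S0 + B(0,0) = 12.2822 = V0.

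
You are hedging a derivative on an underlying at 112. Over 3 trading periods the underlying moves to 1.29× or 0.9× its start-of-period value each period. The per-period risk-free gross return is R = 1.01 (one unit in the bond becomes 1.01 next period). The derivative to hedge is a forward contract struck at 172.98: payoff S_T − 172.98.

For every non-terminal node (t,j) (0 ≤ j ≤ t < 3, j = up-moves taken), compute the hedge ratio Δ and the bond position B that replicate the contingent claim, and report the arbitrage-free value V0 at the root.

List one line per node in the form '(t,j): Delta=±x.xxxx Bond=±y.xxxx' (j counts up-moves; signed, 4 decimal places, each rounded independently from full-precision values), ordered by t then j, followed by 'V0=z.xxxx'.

(0,0): Delta=1.0000 Bond=-167.8927
(1,0): Delta=1.0000 Bond=-169.5716
(1,1): Delta=1.0000 Bond=-169.5716
(2,0): Delta=1.0000 Bond=-171.2673
(2,1): Delta=1.0000 Bond=-171.2673
(2,2): Delta=1.0000 Bond=-171.2673
V0=-55.8927

No-arbitrage ⇒ martingale measure with p* = (R−d)/(u−d) = 0.2821.
Terminal values V(3,·): V(3,0)=-91.3320, V(3,1)=-55.9512, V(3,2)=-5.2387, V(3,3)=67.4492
(2,0): S=90.7200. Δ = (V_up−V_dn)/(S_up−S_dn) = (-55.9512−-91.3320)/(117.0288−81.6480) = 1.0000. V = [p*·-55.9512 + (1−p*)·-91.3320]/1.01 = -80.5473. B = V − Δ·S = -171.2673.
(2,1): S=130.0320. Δ = (V_up−V_dn)/(S_up−S_dn) = (-5.2387−-55.9512)/(167.7413−117.0288) = 1.0000. V = [p*·-5.2387 + (1−p*)·-55.9512]/1.01 = -41.2353. B = V − Δ·S = -171.2673.
(2,2): S=186.3792. Δ = (V_up−V_dn)/(S_up−S_dn) = (67.4492−-5.2387)/(240.4292−167.7413) = 1.0000. V = [p*·67.4492 + (1−p*)·-5.2387]/1.01 = 15.1119. B = V − Δ·S = -171.2673.
(1,0): S=100.8000. Δ = (V_up−V_dn)/(S_up−S_dn) = (-41.2353−-80.5473)/(130.0320−90.7200) = 1.0000. V = [p*·-41.2353 + (1−p*)·-80.5473]/1.01 = -68.7716. B = V − Δ·S = -169.5716.
(1,1): S=144.4800. Δ = (V_up−V_dn)/(S_up−S_dn) = (15.1119−-41.2353)/(186.3792−130.0320) = 1.0000. V = [p*·15.1119 + (1−p*)·-41.2353]/1.01 = -25.0916. B = V − Δ·S = -169.5716.
(0,0): S=112.0000. Δ = (V_up−V_dn)/(S_up−S_dn) = (-25.0916−-68.7716)/(144.4800−100.8000) = 1.0000. V = [p*·-25.0916 + (1−p*)·-68.7716]/1.01 = -55.8927. B = V − Δ·S = -167.8927.
Each (Δ,B) replicates both successor values, so the strategy is self-financing and V0 is arbitrage-free.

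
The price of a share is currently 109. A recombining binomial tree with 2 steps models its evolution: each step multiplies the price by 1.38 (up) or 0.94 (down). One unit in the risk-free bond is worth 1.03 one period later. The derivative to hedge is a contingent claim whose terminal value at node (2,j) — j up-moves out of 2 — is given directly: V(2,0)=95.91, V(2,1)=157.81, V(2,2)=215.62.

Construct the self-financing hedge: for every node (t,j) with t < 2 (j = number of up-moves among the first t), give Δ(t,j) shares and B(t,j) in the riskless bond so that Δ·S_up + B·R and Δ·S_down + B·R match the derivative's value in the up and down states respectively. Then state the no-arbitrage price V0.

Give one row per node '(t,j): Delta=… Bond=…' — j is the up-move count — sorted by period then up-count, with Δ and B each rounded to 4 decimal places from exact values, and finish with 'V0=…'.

Since d<R<u, set p* = (R−d)/(u−d) = 0.2045; price each node as the discounted p*-expectation of its children.
Terminal values V(2,·): V(2,0)=95.9100, V(2,1)=157.8100, V(2,2)=215.6200
  t=1,j=0: stock 102.4600 → up 141.3948 (V=157.8100), down 96.3124 (V=95.9100). Price 105.4091; hedge Δ=1.3730, bond B=-35.2727.
  t=1,j=1: stock 150.4200 → up 207.5796 (V=215.6200), down 141.3948 (V=157.8100). Price 164.6940; hedge Δ=0.8735, bond B=33.3076.
  t=0,j=0: stock 109.0000 → up 150.4200 (V=164.6940), down 102.4600 (V=105.4091). Price 114.1122; hedge Δ=1.2361, bond B=-20.6262.
Self-financing check: at every node Δ·S+B equals the discounted successor values.

(0,0): Delta=1.2361 Bond=-20.6262
(1,0): Delta=1.3730 Bond=-35.2727
(1,1): Delta=0.8735 Bond=33.3076
V0=114.1122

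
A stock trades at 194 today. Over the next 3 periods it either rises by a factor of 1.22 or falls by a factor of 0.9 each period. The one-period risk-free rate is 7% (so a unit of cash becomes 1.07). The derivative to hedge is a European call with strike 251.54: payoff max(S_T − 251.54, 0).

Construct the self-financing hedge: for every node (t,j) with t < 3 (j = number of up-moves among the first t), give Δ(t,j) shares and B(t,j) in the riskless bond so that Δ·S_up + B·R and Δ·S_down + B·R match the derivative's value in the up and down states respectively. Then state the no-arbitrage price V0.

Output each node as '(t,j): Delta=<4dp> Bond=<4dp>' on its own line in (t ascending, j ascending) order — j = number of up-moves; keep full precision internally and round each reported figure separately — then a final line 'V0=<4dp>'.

Under the risk-neutral measure, an up-move has probability p* = (R−d)/(u−d) = 0.5313 and values discount at R = 1.07.
Terminal payoffs: V(3,0)=0.0000, V(3,1)=0.0000, V(3,2)=8.3346, V(3,3)=100.7345
  t=2,j=0: stock 157.1400 → up 191.7108 (V=0.0000), down 141.4260 (V=0.0000). Price 0.0000; hedge Δ=0.0000, bond B=0.0000.
  t=2,j=1: stock 213.0120 → up 259.8746 (V=8.3346), down 191.7108 (V=0.0000). Price 4.1381; hedge Δ=0.1223, bond B=-21.9076.
  t=2,j=2: stock 288.7496 → up 352.2745 (V=100.7345), down 259.8746 (V=8.3346). Price 53.6655; hedge Δ=1.0000, bond B=-235.0841.
  t=1,j=0: stock 174.6000 → up 213.0120 (V=4.1381), down 157.1400 (V=0.0000). Price 2.0546; hedge Δ=0.0741, bond B=-10.8770.
  t=1,j=1: stock 236.6800 → up 288.7496 (V=53.6655), down 213.0120 (V=4.1381). Price 28.4575; hedge Δ=0.6539, bond B=-126.3156.
  t=0,j=0: stock 194.0000 → up 236.6800 (V=28.4575), down 174.6000 (V=2.0546). Price 15.0291; hedge Δ=0.4253, bond B=-67.4801.
Root portfolio cost Δ·194+B reproduces V0=15.0291.

(0,0): Delta=0.4253 Bond=-67.4801
(1,0): Delta=0.0741 Bond=-10.8770
(1,1): Delta=0.6539 Bond=-126.3156
(2,0): Delta=0.0000 Bond=0.0000
(2,1): Delta=0.1223 Bond=-21.9076
(2,2): Delta=1.0000 Bond=-235.0841
V0=15.0291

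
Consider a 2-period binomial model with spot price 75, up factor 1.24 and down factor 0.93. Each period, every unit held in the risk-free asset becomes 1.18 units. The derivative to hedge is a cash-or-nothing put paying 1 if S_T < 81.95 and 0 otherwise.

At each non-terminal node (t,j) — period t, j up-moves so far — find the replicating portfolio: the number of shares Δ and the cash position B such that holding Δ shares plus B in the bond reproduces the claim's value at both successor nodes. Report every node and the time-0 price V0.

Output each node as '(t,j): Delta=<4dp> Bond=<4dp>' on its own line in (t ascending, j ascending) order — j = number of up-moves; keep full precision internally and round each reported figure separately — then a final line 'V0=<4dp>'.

(0,0): Delta=-0.0071 Bond=0.5560
(1,0): Delta=-0.0462 Bond=3.3898
(1,1): Delta=0.0000 Bond=0.0000
V0=0.0269

Under the risk-neutral measure, an up-move has probability p* = (R−d)/(u−d) = 0.8065 and values discount at R = 1.18.
Payoff layer (t=2): V(2,0)=1.0000, V(2,1)=0.0000, V(2,2)=0.0000
(1,0): S=69.7500. Δ = (V_up−V_dn)/(S_up−S_dn) = (0.0000−1.0000)/(86.4900−64.8675) = -0.0462. V = [p*·0.0000 + (1−p*)·1.0000]/1.18 = 0.1640. B = V − Δ·S = 3.3898.
(1,1): S=93.0000. Δ = (V_up−V_dn)/(S_up−S_dn) = (0.0000−0.0000)/(115.3200−86.4900) = 0.0000. V = [p*·0.0000 + (1−p*)·0.0000]/1.18 = 0.0000. B = V − Δ·S = 0.0000.
(0,0): S=75.0000. Δ = (V_up−V_dn)/(S_up−S_dn) = (0.0000−0.1640)/(93.0000−69.7500) = -0.0071. V = [p*·0.0000 + (1−p*)·0.1640]/1.18 = 0.0269. B = V − Δ·S = 0.5560.
Each (Δ,B) replicates both successor values, so the strategy is self-financing and V0 is arbitrage-free.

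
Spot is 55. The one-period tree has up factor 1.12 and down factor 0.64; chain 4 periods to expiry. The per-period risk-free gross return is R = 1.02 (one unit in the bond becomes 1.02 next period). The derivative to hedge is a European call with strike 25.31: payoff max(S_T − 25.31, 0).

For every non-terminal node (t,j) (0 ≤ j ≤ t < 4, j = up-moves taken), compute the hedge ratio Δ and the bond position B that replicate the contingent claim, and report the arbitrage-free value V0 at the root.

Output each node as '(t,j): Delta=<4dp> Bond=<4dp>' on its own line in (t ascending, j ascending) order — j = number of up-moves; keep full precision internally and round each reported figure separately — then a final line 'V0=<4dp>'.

(0,0): Delta=0.9641 Bond=-21.1353
(1,0): Delta=0.8110 Bond=-16.1700
(1,1): Delta=0.9871 Bond=-22.9758
(2,0): Delta=0.2117 Bond=-2.9921
(2,1): Delta=0.9011 Bond=-20.0464
(2,2): Delta=1.0000 Bond=-24.3272
(3,0): Delta=0.0000 Bond=0.0000
(3,1): Delta=0.2435 Bond=-3.8551
(3,2): Delta=1.0000 Bond=-24.8137
(3,3): Delta=1.0000 Bond=-24.8137
V0=31.8878

Risk-neutral probability p* = (R−d)/(u−d) = (1.02−0.64)/(1.12−0.64) = 0.7917.
At expiry t=4: V(4,0)=0.0000, V(4,1)=0.0000, V(4,2)=2.9491, V(4,3)=24.1435, V(4,4)=61.2336
Node (3,0) S=14.4179: V=(p*·0.0000+(1−p*)·0.0000)/1.02=0.0000; Δ=(0.0000−0.0000)/(16.1481−9.2275)=0.0000; B=V−Δ·S=0.0000
Node (3,1) S=25.2314: V=(p*·2.9491+(1−p*)·0.0000)/1.02=2.2889; Δ=(2.9491−0.0000)/(28.2591−16.1481)=0.2435; B=V−Δ·S=-3.8551
Node (3,2) S=44.1549: V=(p*·24.1435+(1−p*)·2.9491)/1.02=19.3412; Δ=(24.1435−2.9491)/(49.4535−28.2591)=1.0000; B=V−Δ·S=-24.8137
Node (3,3) S=77.2710: V=(p*·61.2336+(1−p*)·24.1435)/1.02=52.4573; Δ=(61.2336−24.1435)/(86.5436−49.4535)=1.0000; B=V−Δ·S=-24.8137
Node (2,0) S=22.5280: V=(p*·2.2889+(1−p*)·0.0000)/1.02=1.7765; Δ=(2.2889−0.0000)/(25.2314−14.4179)=0.2117; B=V−Δ·S=-2.9921
Node (2,1) S=39.4240: V=(p*·19.3412+(1−p*)·2.2889)/1.02=15.4790; Δ=(19.3412−2.2889)/(44.1549−25.2314)=0.9011; B=V−Δ·S=-20.0464
Node (2,2) S=68.9920: V=(p*·52.4573+(1−p*)·19.3412)/1.02=44.6648; Δ=(52.4573−19.3412)/(77.2710−44.1549)=1.0000; B=V−Δ·S=-24.3272
Node (1,0) S=35.2000: V=(p*·15.4790+(1−p*)·1.7765)/1.02=12.3768; Δ=(15.4790−1.7765)/(39.4240−22.5280)=0.8110; B=V−Δ·S=-16.1700
Node (1,1) S=61.6000: V=(p*·44.6648+(1−p*)·15.4790)/1.02=37.8279; Δ=(44.6648−15.4790)/(68.9920−39.4240)=0.9871; B=V−Δ·S=-22.9758
Node (0,0) S=55.0000: V=(p*·37.8279+(1−p*)·12.3768)/1.02=31.8878; Δ=(37.8279−12.3768)/(61.6000−35.2000)=0.9641; B=V−Δ·S=-21.1353
The time-0 hedge costs 31.8878, which is the no-arbitrage price.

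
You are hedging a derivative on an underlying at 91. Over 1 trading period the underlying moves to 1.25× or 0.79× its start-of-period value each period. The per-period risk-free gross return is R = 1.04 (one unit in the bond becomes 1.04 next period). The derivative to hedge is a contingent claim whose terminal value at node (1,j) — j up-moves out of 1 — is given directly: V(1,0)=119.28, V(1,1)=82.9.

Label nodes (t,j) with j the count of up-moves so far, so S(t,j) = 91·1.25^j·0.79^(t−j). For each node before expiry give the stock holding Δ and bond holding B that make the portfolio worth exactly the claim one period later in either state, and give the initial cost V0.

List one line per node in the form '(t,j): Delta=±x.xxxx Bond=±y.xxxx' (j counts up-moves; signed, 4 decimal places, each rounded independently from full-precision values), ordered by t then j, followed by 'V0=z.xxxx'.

No-arbitrage ⇒ martingale measure with p* = (R−d)/(u−d) = 0.5435.
Terminal values V(1,·): V(1,0)=119.2800, V(1,1)=82.9000
(0,0): S=91.0000. Δ = (V_up−V_dn)/(S_up−S_dn) = (82.9000−119.2800)/(113.7500−71.8900) = -0.8691. V = [p*·82.9000 + (1−p*)·119.2800]/1.04 = 95.6810. B = V − Δ·S = 174.7680.
Each (Δ,B) replicates both successor values, so the strategy is self-financing and V0 is arbitrage-free.

(0,0): Delta=-0.8691 Bond=174.7680
V0=95.6810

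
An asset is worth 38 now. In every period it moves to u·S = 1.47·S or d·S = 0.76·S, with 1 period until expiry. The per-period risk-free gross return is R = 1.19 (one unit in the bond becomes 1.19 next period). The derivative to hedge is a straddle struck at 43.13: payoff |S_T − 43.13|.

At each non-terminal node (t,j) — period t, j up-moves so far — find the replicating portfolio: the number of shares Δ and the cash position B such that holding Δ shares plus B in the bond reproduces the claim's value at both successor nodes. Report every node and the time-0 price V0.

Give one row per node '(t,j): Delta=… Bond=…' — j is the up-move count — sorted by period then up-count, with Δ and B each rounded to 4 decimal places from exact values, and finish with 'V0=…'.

(0,0): Delta=-0.0563 Bond=13.3421
V0=11.2012

Risk-neutral probability p* = (R−d)/(u−d) = (1.19−0.76)/(1.47−0.76) = 0.6056.
Terminal payoffs: V(1,0)=14.2500, V(1,1)=12.7300
  t=0,j=0: stock 38.0000 → up 55.8600 (V=12.7300), down 28.8800 (V=14.2500). Price 11.2012; hedge Δ=-0.0563, bond B=13.3421.
Self-financing check: at every node Δ·S+B equals the discounted successor values.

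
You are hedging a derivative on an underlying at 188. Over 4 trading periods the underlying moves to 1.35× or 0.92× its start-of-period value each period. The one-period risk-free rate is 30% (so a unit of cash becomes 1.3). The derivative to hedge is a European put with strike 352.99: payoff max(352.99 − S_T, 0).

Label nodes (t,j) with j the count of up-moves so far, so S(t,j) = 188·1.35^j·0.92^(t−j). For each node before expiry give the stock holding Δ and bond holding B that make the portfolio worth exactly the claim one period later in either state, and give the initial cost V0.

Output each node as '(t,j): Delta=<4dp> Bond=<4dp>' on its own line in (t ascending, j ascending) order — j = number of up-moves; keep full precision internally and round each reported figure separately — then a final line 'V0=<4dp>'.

No-arbitrage ⇒ martingale measure with p* = (R−d)/(u−d) = 0.8837.
Terminal payoffs: V(4,0)=218.3081, V(4,1)=155.3590, V(4,2)=62.9880, V(4,3)=0.0000, V(4,4)=0.0000
Node (3,0) S=146.3933: V=(p*·155.3590+(1−p*)·218.3081)/1.3=125.1374; Δ=(155.3590−218.3081)/(197.6310−134.6819)=-1.0000; B=V−Δ·S=271.5308
Node (3,1) S=214.8163: V=(p*·62.9880+(1−p*)·155.3590)/1.3=56.7144; Δ=(62.9880−155.3590)/(290.0020−197.6310)=-1.0000; B=V−Δ·S=271.5308
Node (3,2) S=315.2196: V=(p*·0.0000+(1−p*)·62.9880)/1.3=5.6340; Δ=(0.0000−62.9880)/(425.5465−290.0020)=-0.4647; B=V−Δ·S=152.1176
Node (3,3) S=462.5505: V=(p*·0.0000+(1−p*)·0.0000)/1.3=0.0000; Δ=(0.0000−0.0000)/(624.4432−425.5465)=0.0000; B=V−Δ·S=0.0000
Node (2,0) S=159.1232: V=(p*·56.7144+(1−p*)·125.1374)/1.3=49.7466; Δ=(56.7144−125.1374)/(214.8163−146.3933)=-1.0000; B=V−Δ·S=208.8698
Node (2,1) S=233.4960: V=(p*·5.6340+(1−p*)·56.7144)/1.3=8.9028; Δ=(5.6340−56.7144)/(315.2196−214.8163)=-0.5088; B=V−Δ·S=127.6945
Node (2,2) S=342.6300: V=(p*·0.0000+(1−p*)·5.6340)/1.3=0.5039; Δ=(0.0000−5.6340)/(462.5505−315.2196)=-0.0382; B=V−Δ·S=13.6062
Node (1,0) S=172.9600: V=(p*·8.9028+(1−p*)·49.7466)/1.3=10.5016; Δ=(8.9028−49.7466)/(233.4960−159.1232)=-0.5492; B=V−Δ·S=105.4873
Node (1,1) S=253.8000: V=(p*·0.5039+(1−p*)·8.9028)/1.3=1.1389; Δ=(0.5039−8.9028)/(342.6300−233.4960)=-0.0770; B=V−Δ·S=20.6710
Node (0,0) S=188.0000: V=(p*·1.1389+(1−p*)·10.5016)/1.3=1.7135; Δ=(1.1389−10.5016)/(253.8000−172.9600)=-0.1158; B=V−Δ·S=23.4872
Each (Δ,B) replicates both successor values, so the strategy is self-financing and V0 is arbitrage-free.

(0,0): Delta=-0.1158 Bond=23.4872
(1,0): Delta=-0.5492 Bond=105.4873
(1,1): Delta=-0.0770 Bond=20.6710
(2,0): Delta=-1.0000 Bond=208.8698
(2,1): Delta=-0.5088 Bond=127.6945
(2,2): Delta=-0.0382 Bond=13.6062
(3,0): Delta=-1.0000 Bond=271.5308
(3,1): Delta=-1.0000 Bond=271.5308
(3,2): Delta=-0.4647 Bond=152.1176
(3,3): Delta=0.0000 Bond=0.0000
V0=1.7135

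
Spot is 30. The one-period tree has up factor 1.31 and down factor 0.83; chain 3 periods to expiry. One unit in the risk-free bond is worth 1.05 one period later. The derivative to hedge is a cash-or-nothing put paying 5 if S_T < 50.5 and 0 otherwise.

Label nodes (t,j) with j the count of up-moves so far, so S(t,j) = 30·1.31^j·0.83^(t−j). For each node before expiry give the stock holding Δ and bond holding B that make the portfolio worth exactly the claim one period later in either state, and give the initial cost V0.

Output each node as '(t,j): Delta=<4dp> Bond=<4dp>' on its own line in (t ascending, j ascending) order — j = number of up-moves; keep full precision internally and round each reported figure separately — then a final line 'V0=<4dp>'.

(0,0): Delta=-0.0662 Bond=5.8881
(1,0): Delta=0.0000 Bond=4.5351
(1,1): Delta=-0.1157 Bond=8.1294
(2,0): Delta=0.0000 Bond=4.7619
(2,1): Delta=0.0000 Bond=4.7619
(2,2): Delta=-0.2023 Bond=12.9960
V0=3.9033

Since d<R<u, set p* = (R−d)/(u−d) = 0.4583; price each node as the discounted p*-expectation of its children.
At expiry t=3: V(3,0)=5.0000, V(3,1)=5.0000, V(3,2)=5.0000, V(3,3)=0.0000
  t=2,j=0: stock 20.6670 → up 27.0738 (V=5.0000), down 17.1536 (V=5.0000). Price 4.7619; hedge Δ=0.0000, bond B=4.7619.
  t=2,j=1: stock 32.6190 → up 42.7309 (V=5.0000), down 27.0738 (V=5.0000). Price 4.7619; hedge Δ=0.0000, bond B=4.7619.
  t=2,j=2: stock 51.4830 → up 67.4427 (V=0.0000), down 42.7309 (V=5.0000). Price 2.5794; hedge Δ=-0.2023, bond B=12.9960.
  t=1,j=0: stock 24.9000 → up 32.6190 (V=4.7619), down 20.6670 (V=4.7619). Price 4.5351; hedge Δ=0.0000, bond B=4.5351.
  t=1,j=1: stock 39.3000 → up 51.4830 (V=2.5794), down 32.6190 (V=4.7619). Price 3.5825; hedge Δ=-0.1157, bond B=8.1294.
  t=0,j=0: stock 30.0000 → up 39.3000 (V=3.5825), down 24.9000 (V=4.5351). Price 3.9033; hedge Δ=-0.0662, bond B=5.8881.
Check: Δ(0,0)·S0 + B(0,0) = 3.9033 = V0.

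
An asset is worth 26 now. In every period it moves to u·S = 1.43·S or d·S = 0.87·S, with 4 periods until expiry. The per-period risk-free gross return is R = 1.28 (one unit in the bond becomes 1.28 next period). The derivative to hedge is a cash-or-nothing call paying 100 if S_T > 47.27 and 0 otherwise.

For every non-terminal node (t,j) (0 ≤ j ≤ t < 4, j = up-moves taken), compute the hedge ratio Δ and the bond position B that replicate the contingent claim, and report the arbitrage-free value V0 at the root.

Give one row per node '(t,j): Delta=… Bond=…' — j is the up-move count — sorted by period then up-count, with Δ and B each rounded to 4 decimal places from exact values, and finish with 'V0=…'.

(0,0): Delta=1.4107 Bond=-10.3091
(1,0): Delta=2.5828 Bond=-39.7094
(1,1): Delta=1.1498 Bond=-3.4956
(2,0): Delta=0.0000 Bond=0.0000
(2,1): Delta=3.1577 Bond=-69.4236
(2,2): Delta=0.7028 Bond=19.2876
(3,0): Delta=0.0000 Bond=0.0000
(3,1): Delta=0.0000 Bond=0.0000
(3,2): Delta=3.8605 Bond=-121.3728
(3,3): Delta=0.0000 Bond=78.1250
V0=26.3682

No-arbitrage ⇒ martingale measure with p* = (R−d)/(u−d) = 0.7321.
At expiry t=4: V(4,0)=0.0000, V(4,1)=0.0000, V(4,2)=0.0000, V(4,3)=100.0000, V(4,4)=100.0000
Node (3,0) S=17.1211: V=(p*·0.0000+(1−p*)·0.0000)/1.28=0.0000; Δ=(0.0000−0.0000)/(24.4831−14.8953)=0.0000; B=V−Δ·S=0.0000
Node (3,1) S=28.1415: V=(p*·0.0000+(1−p*)·0.0000)/1.28=0.0000; Δ=(0.0000−0.0000)/(40.2424−24.4831)=0.0000; B=V−Δ·S=0.0000
Node (3,2) S=46.2556: V=(p*·100.0000+(1−p*)·0.0000)/1.28=57.1987; Δ=(100.0000−0.0000)/(66.1456−40.2424)=3.8605; B=V−Δ·S=-121.3728
Node (3,3) S=76.0294: V=(p*·100.0000+(1−p*)·100.0000)/1.28=78.1250; Δ=(100.0000−100.0000)/(108.7220−66.1456)=0.0000; B=V−Δ·S=78.1250
Node (2,0) S=19.6794: V=(p*·0.0000+(1−p*)·0.0000)/1.28=0.0000; Δ=(0.0000−0.0000)/(28.1415−17.1211)=0.0000; B=V−Δ·S=0.0000
Node (2,1) S=32.3466: V=(p*·57.1987+(1−p*)·0.0000)/1.28=32.7169; Δ=(57.1987−0.0000)/(46.2556−28.1415)=3.1577; B=V−Δ·S=-69.4236
Node (2,2) S=53.1674: V=(p*·78.1250+(1−p*)·57.1987)/1.28=56.6560; Δ=(78.1250−57.1987)/(76.0294−46.2556)=0.7028; B=V−Δ·S=19.2876
Node (1,0) S=22.6200: V=(p*·32.7169+(1−p*)·0.0000)/1.28=18.7136; Δ=(32.7169−0.0000)/(32.3466−19.6794)=2.5828; B=V−Δ·S=-39.7094
Node (1,1) S=37.1800: V=(p*·56.6560+(1−p*)·32.7169)/1.28=39.2529; Δ=(56.6560−32.7169)/(53.1674−32.3466)=1.1498; B=V−Δ·S=-3.4956
Node (0,0) S=26.0000: V=(p*·39.2529+(1−p*)·18.7136)/1.28=26.3682; Δ=(39.2529−18.7136)/(37.1800−22.6200)=1.4107; B=V−Δ·S=-10.3091
Check: Δ(0,0)·S0 + B(0,0) = 26.3682 = V0.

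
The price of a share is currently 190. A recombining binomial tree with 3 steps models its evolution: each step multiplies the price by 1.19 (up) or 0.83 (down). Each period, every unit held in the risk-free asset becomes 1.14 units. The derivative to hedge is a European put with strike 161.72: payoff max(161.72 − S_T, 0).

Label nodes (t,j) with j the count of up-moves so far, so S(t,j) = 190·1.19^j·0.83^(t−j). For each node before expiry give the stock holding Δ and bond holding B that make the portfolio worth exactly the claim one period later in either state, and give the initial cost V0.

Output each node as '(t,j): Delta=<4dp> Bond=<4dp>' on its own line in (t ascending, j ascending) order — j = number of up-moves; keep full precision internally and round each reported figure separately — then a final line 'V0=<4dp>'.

(0,0): Delta=-0.0263 Bond=5.2863
(1,0): Delta=-0.1804 Bond=30.3364
(1,1): Delta=-0.0089 Bond=2.1054
(2,0): Delta=-1.0000 Bond=141.8596
(2,1): Delta=-0.0882 Bond=17.2808
(2,2): Delta=0.0000 Bond=0.0000
V0=0.2964

Since d<R<u, set p* = (R−d)/(u−d) = 0.8611; price each node as the discounted p*-expectation of its children.
At expiry t=3: V(3,0)=53.0805, V(3,1)=5.9597, V(3,2)=0.0000, V(3,3)=0.0000
(2,0): S=130.8910. Δ = (V_up−V_dn)/(S_up−S_dn) = (5.9597−53.0805)/(155.7603−108.6395) = -1.0000. V = [p*·5.9597 + (1−p*)·53.0805]/1.14 = 10.9686. B = V − Δ·S = 141.8596.
(2,1): S=187.6630. Δ = (V_up−V_dn)/(S_up−S_dn) = (0.0000−5.9597)/(223.3190−155.7603) = -0.0882. V = [p*·0.0000 + (1−p*)·5.9597]/1.14 = 0.7261. B = V − Δ·S = 17.2808.
(2,2): S=269.0590. Δ = (V_up−V_dn)/(S_up−S_dn) = (0.0000−0.0000)/(320.1802−223.3190) = 0.0000. V = [p*·0.0000 + (1−p*)·0.0000]/1.14 = 0.0000. B = V − Δ·S = 0.0000.
(1,0): S=157.7000. Δ = (V_up−V_dn)/(S_up−S_dn) = (0.7261−10.9686)/(187.6630−130.8910) = -0.1804. V = [p*·0.7261 + (1−p*)·10.9686]/1.14 = 1.8848. B = V − Δ·S = 30.3364.
(1,1): S=226.1000. Δ = (V_up−V_dn)/(S_up−S_dn) = (0.0000−0.7261)/(269.0590−187.6630) = -0.0089. V = [p*·0.0000 + (1−p*)·0.7261]/1.14 = 0.0885. B = V − Δ·S = 2.1054.
(0,0): S=190.0000. Δ = (V_up−V_dn)/(S_up−S_dn) = (0.0885−1.8848)/(226.1000−157.7000) = -0.0263. V = [p*·0.0885 + (1−p*)·1.8848]/1.14 = 0.2964. B = V − Δ·S = 5.2863.
Check: Δ(0,0)·S0 + B(0,0) = 0.2964 = V0.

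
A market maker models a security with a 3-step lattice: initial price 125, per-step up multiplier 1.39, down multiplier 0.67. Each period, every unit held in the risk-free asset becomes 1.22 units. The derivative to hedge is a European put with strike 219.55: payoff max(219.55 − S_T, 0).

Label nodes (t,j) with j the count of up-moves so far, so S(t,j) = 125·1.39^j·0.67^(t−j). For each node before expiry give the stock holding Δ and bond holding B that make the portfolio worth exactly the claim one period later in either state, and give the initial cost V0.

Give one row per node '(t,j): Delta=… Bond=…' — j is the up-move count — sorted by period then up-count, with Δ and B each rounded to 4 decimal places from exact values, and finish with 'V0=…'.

The replicating-portfolio and risk-neutral prices coincide; use p* = (1.22−0.67)/(1.39−0.67) = 0.7639 for the latter.
Payoff layer (t=3): V(3,0)=181.9546, V(3,1)=141.5536, V(3,2)=57.7366, V(3,3)=0.0000
Node (2,0) S=56.1125: V=(p*·141.5536+(1−p*)·181.9546)/1.22=123.8465; Δ=(141.5536−181.9546)/(77.9964−37.5954)=-1.0000; B=V−Δ·S=179.9590
Node (2,1) S=116.4125: V=(p*·57.7366+(1−p*)·141.5536)/1.22=63.5465; Δ=(57.7366−141.5536)/(161.8134−77.9964)=-1.0000; B=V−Δ·S=179.9590
Node (2,2) S=241.5125: V=(p*·0.0000+(1−p*)·57.7366)/1.22=11.1740; Δ=(0.0000−57.7366)/(335.7024−161.8134)=-0.3320; B=V−Δ·S=91.3637
Node (1,0) S=83.7500: V=(p*·63.5465+(1−p*)·123.8465)/1.22=63.7574; Δ=(63.5465−123.8465)/(116.4125−56.1125)=-1.0000; B=V−Δ·S=147.5074
Node (1,1) S=173.7500: V=(p*·11.1740+(1−p*)·63.5465)/1.22=19.2949; Δ=(11.1740−63.5465)/(241.5125−116.4125)=-0.4186; B=V−Δ·S=92.0345
Node (0,0) S=125.0000: V=(p*·19.2949+(1−p*)·63.7574)/1.22=24.4205; Δ=(19.2949−63.7574)/(173.7500−83.7500)=-0.4940; B=V−Δ·S=86.1740
Check: Δ(0,0)·S0 + B(0,0) = 24.4205 = V0.

(0,0): Delta=-0.4940 Bond=86.1740
(1,0): Delta=-1.0000 Bond=147.5074
(1,1): Delta=-0.4186 Bond=92.0345
(2,0): Delta=-1.0000 Bond=179.9590
(2,1): Delta=-1.0000 Bond=179.9590
(2,2): Delta=-0.3320 Bond=91.3637
V0=24.4205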